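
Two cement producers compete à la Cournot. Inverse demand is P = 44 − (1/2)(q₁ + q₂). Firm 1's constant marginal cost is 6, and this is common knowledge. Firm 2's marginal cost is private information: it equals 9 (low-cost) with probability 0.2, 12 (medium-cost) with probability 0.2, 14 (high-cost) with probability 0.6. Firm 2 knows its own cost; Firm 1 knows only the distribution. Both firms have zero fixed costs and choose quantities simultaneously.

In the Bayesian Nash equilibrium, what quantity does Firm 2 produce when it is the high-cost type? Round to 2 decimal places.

Type-c best response for Firm 2: q₂(c) = (44 − c) − q₁/2.
Firm 1 maximizes expected profit; its first-order condition is 44 − q₁ − (1/2)E[q₂] − 6 = 0.
Substituting E[q₂] and solving: E[c₂] = 12.6, so q₁ = (44 − 2·6 + 12.6)/(3/2) = 29.7333.
q₂(high-cost) = (44 − 14 − (1/2)·29.7333) = 15.1333.

15.13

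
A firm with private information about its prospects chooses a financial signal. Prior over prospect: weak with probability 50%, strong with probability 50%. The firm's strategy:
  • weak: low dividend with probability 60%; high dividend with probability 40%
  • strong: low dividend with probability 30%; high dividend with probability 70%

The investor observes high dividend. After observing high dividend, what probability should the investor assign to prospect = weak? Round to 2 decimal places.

0.36

Apply Bayes' rule using the sender's strategy as the likelihood.
P(high dividend) = 0.5·0.4 + 0.5·0.7 = 0.55
P(weak | high dividend) = (0.5·0.4) / 0.55 = 0.2 / 0.55 = 0.363636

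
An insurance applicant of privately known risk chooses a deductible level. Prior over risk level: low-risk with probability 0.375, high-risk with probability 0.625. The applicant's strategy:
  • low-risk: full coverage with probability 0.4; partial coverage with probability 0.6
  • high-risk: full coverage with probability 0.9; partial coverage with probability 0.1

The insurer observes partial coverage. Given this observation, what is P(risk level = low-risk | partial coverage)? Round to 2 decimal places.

0.78

P(partial coverage) = 0.375·0.6 + 0.625·0.1 = 0.2875
P(low-risk | partial coverage) = (0.375·0.6) / 0.2875 = 0.225 / 0.2875 = 0.782609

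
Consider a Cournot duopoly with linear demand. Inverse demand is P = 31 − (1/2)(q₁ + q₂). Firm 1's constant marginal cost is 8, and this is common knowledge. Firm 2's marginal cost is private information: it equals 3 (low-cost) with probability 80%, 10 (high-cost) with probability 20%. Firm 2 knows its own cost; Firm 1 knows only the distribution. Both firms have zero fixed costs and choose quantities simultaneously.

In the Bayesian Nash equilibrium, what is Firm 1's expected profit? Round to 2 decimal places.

83.64

Type-c best response for Firm 2: q₂(c) = (31 − c) − q₁/2.
Firm 1 maximizes expected profit; its first-order condition is 31 − q₁ − (1/2)E[q₂] − 8 = 0.
Substituting E[q₂] and solving: E[c₂] = 4.4, so q₁ = (31 − 2·8 + 4.4)/(3/2) = 12.9333.
E[P] = 31 − (1/2)·(q₁ + E[q₂]) = 14.4667; Firm 1's expected profit = (E[P] − 8)·q₁ = (14.4667 − 8)·12.9333 = 83.6356.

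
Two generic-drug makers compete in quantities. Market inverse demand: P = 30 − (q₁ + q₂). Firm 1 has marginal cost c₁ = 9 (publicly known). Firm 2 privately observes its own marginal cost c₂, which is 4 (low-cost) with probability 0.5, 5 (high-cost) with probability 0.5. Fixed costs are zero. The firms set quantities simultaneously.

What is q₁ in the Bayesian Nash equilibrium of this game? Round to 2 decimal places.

5.50

Type-c best response for Firm 2: q₂(c) = (30 − c)/2 − q₁/2.
Firm 1 maximizes expected profit; its first-order condition is 30 − 2q₁ − E[q₂] − 9 = 0.
Substituting E[q₂] and solving: E[c₂] = 4.5, so q₁ = (30 − 2·9 + 4.5)/3 = 5.5.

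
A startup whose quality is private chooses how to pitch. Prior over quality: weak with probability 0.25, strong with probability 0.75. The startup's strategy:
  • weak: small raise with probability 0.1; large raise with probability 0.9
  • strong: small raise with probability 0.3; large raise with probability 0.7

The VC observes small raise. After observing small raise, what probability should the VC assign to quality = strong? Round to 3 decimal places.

0.900

P(small raise) = 0.25·0.1 + 0.75·0.3 = 0.25
P(strong | small raise) = (0.75·0.3) / 0.25 = 0.225 / 0.25 = 0.9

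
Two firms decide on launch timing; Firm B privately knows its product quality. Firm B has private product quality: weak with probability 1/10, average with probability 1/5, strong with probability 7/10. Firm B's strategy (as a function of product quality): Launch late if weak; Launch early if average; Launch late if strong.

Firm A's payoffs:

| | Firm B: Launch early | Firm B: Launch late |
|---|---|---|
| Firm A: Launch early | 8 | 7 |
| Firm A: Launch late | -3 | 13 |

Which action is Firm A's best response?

E[Launch early] = 1/10·(7) + 1/5·(8) + 7/10·(7) = 36/5
E[Launch late] = 1/10·(13) + 1/5·(-3) + 7/10·(13) = 49/5
Best response: Launch late (49/5 is the largest).

Launch late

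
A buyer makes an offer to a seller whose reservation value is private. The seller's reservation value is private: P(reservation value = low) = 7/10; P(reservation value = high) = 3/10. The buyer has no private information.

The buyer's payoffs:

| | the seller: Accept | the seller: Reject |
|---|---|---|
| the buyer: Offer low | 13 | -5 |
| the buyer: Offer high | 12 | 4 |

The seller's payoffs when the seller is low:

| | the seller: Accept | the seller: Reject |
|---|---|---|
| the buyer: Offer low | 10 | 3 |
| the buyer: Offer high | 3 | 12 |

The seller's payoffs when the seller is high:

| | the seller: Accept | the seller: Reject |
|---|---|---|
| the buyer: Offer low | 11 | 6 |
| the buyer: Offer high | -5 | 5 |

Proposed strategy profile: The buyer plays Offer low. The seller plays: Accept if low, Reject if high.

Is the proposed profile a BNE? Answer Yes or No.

No

A profile is a BNE iff every type of every player is best-responding given beliefs about the other side.
The buyer plays Offer low: E[Offer low] = 7/10·(13) + 3/10·(-5) = 38/5; E[Offer high] = 48/5. Not best-responding. ✗
The seller (reservation value low), facing Offer low: Accept gives 10, Reject gives 3. Proposed Accept is best. ✓
The seller (reservation value high), facing Offer low: Accept gives 11, Reject gives 6. Proposed Reject is not best — profitable deviation exists. ✗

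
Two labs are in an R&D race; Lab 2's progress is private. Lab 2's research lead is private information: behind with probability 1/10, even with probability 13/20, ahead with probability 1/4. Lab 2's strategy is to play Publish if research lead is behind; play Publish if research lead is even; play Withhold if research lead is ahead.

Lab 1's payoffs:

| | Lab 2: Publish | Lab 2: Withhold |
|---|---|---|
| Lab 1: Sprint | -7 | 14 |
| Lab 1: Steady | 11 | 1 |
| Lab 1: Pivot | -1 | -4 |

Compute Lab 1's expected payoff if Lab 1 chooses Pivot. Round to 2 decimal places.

E[Pivot] = 1/10·(-1) + 13/20·(-1) + 1/4·(-4) = (-1/10) + (-13/20) + (-1) = -7/4

-1.75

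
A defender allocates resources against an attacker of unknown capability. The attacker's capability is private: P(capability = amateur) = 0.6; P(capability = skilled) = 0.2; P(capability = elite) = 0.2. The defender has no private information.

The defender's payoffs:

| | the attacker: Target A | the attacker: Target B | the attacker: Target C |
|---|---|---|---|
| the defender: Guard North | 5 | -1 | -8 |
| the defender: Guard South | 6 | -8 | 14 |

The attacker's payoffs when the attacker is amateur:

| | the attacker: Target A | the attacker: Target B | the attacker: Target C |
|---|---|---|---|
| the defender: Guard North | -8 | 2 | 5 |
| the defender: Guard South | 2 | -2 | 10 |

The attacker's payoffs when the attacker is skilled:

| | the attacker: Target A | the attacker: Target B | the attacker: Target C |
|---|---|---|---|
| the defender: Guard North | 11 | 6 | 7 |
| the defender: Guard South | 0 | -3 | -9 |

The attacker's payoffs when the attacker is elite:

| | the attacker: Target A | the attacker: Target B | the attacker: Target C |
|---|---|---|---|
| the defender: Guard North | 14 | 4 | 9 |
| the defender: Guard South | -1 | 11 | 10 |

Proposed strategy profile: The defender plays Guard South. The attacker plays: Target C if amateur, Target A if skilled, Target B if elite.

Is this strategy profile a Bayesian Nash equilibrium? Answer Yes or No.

A profile is a BNE iff every type of every player is best-responding given beliefs about the other side.
The defender plays Guard South: E[Guard South] = 0.6·(14) + 0.2·(6) + 0.2·(-8) = 8; E[Guard North] = -4. Best-responding. ✓
The attacker (capability amateur), facing Guard South: Target A gives 2, Target B gives -2, Target C gives 10. Proposed Target C is best. ✓
The attacker (capability skilled), facing Guard South: Target A gives 0, Target B gives -3, Target C gives -9. Proposed Target A is best. ✓
The attacker (capability elite), facing Guard South: Target A gives -1, Target B gives 11, Target C gives 10. Proposed Target B is best. ✓

Yes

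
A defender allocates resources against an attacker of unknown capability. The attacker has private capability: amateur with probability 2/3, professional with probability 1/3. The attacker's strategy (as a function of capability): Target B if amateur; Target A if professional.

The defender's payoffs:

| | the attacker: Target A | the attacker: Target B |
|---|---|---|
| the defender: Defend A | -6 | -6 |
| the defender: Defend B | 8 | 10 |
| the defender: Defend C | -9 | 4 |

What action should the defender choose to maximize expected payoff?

Defend B

E[Defend A] = 2/3·(-6) + 1/3·(-6) = -6
E[Defend B] = 2/3·(10) + 1/3·(8) = 28/3
E[Defend C] = 2/3·(4) + 1/3·(-9) = -1/3
Best response: Defend B (28/3 is the largest).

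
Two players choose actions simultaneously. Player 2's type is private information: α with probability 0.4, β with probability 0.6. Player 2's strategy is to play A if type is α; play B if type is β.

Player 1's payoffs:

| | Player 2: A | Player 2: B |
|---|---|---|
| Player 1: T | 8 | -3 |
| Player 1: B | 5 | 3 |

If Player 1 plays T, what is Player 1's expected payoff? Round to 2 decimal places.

1.40

Take the expectation over Player 2's type, weighting each type's action by its prior probability.
E[T] = 0.4·8 + 0.6·(-3) = 3.2 + (-1.8) = 1.4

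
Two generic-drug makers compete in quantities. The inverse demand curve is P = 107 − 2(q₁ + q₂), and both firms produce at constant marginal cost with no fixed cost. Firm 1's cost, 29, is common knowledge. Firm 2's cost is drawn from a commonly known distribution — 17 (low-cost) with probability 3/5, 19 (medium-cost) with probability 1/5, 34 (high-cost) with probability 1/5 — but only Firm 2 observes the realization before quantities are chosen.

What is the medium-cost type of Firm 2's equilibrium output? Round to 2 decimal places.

16.18

Firm 2 with cost c maximizes (107 − 2(q₁+q₂) − c)·q₂, giving q₂(c) = (107 − c − 2q₁)/4.
E[c₂] = 3/5·17 + 1/5·19 + 1/5·34 = 20.8
Firm 1's FOC against E[q₂] yields q₁ = (107 − 2·29 + E[c₂])/6 = (107 − 58 + 20.8)/6 = 11.6333.
q₂(medium-cost) = (107 − 19 − 2·11.6333)/4 = 16.1833.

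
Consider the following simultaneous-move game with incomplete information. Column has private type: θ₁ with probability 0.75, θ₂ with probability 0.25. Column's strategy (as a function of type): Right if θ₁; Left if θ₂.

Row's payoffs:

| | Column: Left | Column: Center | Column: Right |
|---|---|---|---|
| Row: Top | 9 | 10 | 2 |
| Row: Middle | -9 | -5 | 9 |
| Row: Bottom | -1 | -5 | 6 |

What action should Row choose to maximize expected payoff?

E[Top] = 0.75·(2) + 0.25·(9) = 3.75
E[Middle] = 0.75·(9) + 0.25·(-9) = 4.5
E[Bottom] = 0.75·(6) + 0.25·(-1) = 4.25
Best response: Middle (4.5 is the largest).

Middle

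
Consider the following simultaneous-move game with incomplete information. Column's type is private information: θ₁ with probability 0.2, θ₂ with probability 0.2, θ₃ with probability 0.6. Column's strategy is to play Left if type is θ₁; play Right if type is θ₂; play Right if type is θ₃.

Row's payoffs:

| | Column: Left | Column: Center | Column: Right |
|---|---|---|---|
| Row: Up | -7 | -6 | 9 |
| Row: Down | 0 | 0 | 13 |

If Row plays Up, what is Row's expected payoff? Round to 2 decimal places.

5.80

Take the expectation over Column's type, weighting each type's action by its prior probability.
E[Up] = 0.2·(-7) + 0.2·9 + 0.6·9 = (-1.4) + 1.8 + 5.4 = 5.8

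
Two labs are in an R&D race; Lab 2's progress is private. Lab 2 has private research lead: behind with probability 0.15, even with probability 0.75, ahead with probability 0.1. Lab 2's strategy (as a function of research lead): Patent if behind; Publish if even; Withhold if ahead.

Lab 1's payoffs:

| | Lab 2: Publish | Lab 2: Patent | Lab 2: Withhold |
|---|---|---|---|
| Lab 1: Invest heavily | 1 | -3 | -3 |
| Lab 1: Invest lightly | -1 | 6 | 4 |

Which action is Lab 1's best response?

E[Invest heavily] = 0.15·(-3) + 0.75·(1) + 0.1·(-3) = 0
E[Invest lightly] = 0.15·(6) + 0.75·(-1) + 0.1·(4) = 0.55
Best response: Invest lightly (0.55 is the largest).

Invest lightly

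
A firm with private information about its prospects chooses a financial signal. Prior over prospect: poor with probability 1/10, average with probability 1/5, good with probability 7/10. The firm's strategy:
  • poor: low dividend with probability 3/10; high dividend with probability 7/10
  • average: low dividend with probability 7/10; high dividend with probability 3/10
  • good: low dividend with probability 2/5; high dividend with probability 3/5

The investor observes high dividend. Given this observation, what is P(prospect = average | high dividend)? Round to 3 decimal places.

0.109

Apply Bayes' rule using the sender's strategy as the likelihood.
P(high dividend) = (1/10)·(7/10) + (1/5)·(3/10) + (7/10)·(3/5) = 11/20
P(average | high dividend) = ((1/5)·(3/10)) / (11/20) = (3/50) / (11/20) = 6/55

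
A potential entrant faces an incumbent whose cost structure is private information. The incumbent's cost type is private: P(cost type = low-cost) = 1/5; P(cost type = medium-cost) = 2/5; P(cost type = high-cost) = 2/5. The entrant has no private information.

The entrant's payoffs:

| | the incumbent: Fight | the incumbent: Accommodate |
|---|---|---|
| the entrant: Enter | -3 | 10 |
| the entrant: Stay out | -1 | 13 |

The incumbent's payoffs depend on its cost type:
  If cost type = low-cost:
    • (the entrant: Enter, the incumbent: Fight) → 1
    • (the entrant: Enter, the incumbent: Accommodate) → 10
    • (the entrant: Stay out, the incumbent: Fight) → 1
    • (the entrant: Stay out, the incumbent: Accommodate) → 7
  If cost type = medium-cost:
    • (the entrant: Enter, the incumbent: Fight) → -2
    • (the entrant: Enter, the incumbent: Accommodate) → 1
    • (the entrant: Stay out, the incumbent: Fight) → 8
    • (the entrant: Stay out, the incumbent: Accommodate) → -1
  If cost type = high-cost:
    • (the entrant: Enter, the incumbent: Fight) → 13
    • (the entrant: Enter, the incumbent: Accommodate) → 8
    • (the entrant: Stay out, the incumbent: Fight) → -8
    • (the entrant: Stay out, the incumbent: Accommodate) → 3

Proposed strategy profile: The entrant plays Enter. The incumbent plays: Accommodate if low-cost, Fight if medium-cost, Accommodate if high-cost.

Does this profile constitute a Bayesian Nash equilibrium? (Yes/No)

No

The entrant plays Enter: E[Enter] = 1/5·(10) + 2/5·(-3) + 2/5·(10) = 24/5; E[Stay out] = 37/5. Not best-responding. ✗
The incumbent (cost type low-cost), facing Enter: Fight gives 1, Accommodate gives 10. Proposed Accommodate is best. ✓
The incumbent (cost type medium-cost), facing Enter: Fight gives -2, Accommodate gives 1. Proposed Fight is not best — profitable deviation exists. ✗
The incumbent (cost type high-cost), facing Enter: Fight gives 13, Accommodate gives 8. Proposed Accommodate is not best — profitable deviation exists. ✗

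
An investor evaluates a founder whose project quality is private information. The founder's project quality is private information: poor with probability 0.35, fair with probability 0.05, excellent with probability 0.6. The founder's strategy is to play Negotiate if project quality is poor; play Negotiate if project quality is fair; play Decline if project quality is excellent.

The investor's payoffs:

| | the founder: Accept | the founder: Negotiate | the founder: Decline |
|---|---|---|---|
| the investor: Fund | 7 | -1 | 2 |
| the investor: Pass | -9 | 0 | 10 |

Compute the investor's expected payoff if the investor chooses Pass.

Take the expectation over the founder's project quality, weighting each type's action by its prior probability.
E[Pass] = 0.35·0 + 0.05·0 + 0.6·10 = 0 + 0 + 6 = 6

6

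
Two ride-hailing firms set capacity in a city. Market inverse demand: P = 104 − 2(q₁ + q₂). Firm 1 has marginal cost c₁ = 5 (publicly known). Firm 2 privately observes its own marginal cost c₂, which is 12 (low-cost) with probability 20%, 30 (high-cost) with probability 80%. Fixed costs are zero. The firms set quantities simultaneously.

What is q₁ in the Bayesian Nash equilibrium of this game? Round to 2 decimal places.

20.07

Firm 2 with cost c maximizes (104 − 2(q₁+q₂) − c)·q₂, giving q₂(c) = (104 − c − 2q₁)/4.
E[c₂] = 0.2·12 + 0.8·30 = 26.4
Firm 1's FOC against E[q₂] yields q₁ = (104 − 2·5 + E[c₂])/6 = (104 − 10 + 26.4)/6 = 20.0667.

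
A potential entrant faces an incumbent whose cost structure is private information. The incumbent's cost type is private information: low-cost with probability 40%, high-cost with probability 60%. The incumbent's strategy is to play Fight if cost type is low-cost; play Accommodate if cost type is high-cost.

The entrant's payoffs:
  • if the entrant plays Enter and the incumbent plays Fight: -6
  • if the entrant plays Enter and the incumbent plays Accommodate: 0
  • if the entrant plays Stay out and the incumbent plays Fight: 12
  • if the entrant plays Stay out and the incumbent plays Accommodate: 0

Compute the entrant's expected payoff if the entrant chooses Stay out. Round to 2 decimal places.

4.80

E[Stay out] = 0.4·12 + 0.6·0 = 4.8 + 0 = 4.8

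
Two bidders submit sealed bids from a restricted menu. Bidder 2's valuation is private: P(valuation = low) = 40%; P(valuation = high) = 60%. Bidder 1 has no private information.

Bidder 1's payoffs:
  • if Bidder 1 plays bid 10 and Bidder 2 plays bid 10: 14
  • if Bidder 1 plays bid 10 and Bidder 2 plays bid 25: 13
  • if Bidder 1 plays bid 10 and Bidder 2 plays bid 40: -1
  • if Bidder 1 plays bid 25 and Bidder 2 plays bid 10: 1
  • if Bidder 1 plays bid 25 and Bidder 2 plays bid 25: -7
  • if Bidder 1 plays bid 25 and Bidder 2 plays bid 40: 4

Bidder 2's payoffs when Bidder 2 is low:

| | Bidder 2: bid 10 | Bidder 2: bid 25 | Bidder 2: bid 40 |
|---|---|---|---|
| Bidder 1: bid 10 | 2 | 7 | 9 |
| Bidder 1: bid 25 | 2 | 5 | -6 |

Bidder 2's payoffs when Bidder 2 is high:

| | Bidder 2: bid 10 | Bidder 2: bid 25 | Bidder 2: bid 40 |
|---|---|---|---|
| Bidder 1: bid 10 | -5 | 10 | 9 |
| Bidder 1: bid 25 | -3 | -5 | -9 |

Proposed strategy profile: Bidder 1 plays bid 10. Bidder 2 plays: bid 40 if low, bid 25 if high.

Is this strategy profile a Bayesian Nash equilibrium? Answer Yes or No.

Yes

Bidder 1 plays bid 10: E[bid 10] = 0.4·(-1) + 0.6·(13) = 7.4; E[bid 25] = -2.6. Best-responding. ✓
Bidder 2 (valuation low), facing bid 10: bid 10 gives 2, bid 25 gives 7, bid 40 gives 9. Proposed bid 40 is best. ✓
Bidder 2 (valuation high), facing bid 10: bid 10 gives -5, bid 25 gives 10, bid 40 gives 9. Proposed bid 25 is best. ✓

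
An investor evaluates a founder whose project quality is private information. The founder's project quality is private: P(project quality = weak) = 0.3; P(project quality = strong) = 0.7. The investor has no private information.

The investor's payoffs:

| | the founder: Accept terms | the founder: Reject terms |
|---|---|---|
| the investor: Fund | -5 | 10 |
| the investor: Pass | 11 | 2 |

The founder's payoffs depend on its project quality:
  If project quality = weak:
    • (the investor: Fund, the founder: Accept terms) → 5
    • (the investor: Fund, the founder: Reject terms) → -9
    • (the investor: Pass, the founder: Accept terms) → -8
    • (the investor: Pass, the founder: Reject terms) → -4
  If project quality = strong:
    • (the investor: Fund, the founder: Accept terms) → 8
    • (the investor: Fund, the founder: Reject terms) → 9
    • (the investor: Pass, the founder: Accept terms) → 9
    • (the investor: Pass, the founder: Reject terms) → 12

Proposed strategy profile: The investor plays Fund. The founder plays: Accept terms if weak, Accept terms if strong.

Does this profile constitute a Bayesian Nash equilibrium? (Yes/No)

No

A profile is a BNE iff every type of every player is best-responding given beliefs about the other side.
The investor plays Fund: E[Fund] = 0.3·(-5) + 0.7·(-5) = -5; E[Pass] = 11. Not best-responding. ✗
The founder (project quality weak), facing Fund: Accept terms gives 5, Reject terms gives -9. Proposed Accept terms is best. ✓
The founder (project quality strong), facing Fund: Accept terms gives 8, Reject terms gives 9. Proposed Accept terms is not best — profitable deviation exists. ✗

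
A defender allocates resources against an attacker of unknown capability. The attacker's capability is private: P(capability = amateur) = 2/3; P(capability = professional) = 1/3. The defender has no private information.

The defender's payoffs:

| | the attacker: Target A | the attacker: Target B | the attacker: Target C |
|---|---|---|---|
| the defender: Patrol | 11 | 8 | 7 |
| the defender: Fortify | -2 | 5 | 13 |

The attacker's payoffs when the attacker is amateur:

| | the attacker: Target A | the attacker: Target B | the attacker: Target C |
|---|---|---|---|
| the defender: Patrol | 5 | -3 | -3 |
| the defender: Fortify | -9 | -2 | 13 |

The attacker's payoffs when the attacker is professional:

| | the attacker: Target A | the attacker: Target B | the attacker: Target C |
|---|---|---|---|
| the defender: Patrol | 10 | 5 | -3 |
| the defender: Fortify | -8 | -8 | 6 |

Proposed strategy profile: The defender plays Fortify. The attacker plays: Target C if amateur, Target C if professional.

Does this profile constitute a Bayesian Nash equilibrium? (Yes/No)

Yes

The defender plays Fortify: E[Fortify] = 2/3·(13) + 1/3·(13) = 13; E[Patrol] = 7. Best-responding. ✓
The attacker (capability amateur), facing Fortify: Target A gives -9, Target B gives -2, Target C gives 13. Proposed Target C is best. ✓
The attacker (capability professional), facing Fortify: Target A gives -8, Target B gives -8, Target C gives 6. Proposed Target C is best. ✓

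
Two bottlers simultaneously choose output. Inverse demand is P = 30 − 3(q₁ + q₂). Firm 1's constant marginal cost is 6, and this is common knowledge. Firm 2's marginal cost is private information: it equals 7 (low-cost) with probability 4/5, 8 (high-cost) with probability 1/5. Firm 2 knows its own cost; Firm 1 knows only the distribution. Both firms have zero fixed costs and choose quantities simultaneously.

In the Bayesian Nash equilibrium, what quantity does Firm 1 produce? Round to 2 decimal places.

Each type of Firm 2 best-responds to q₁; Firm 1 best-responds to the expected q₂ over Firm 2's types.
Firm 2 with cost c maximizes (30 − 3(q₁+q₂) − c)·q₂, giving q₂(c) = (30 − c − 3q₁)/6.
E[c₂] = 4/5·7 + 1/5·8 = 7.2
Firm 1's FOC against E[q₂] yields q₁ = (30 − 2·6 + E[c₂])/9 = (30 − 12 + 7.2)/9 = 2.8.

2.80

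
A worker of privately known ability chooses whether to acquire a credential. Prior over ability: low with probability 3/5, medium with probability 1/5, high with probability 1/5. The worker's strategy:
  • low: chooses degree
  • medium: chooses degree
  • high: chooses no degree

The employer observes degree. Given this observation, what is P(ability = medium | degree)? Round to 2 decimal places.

0.25

P(degree) = (3/5)·1 + (1/5)·1 + (1/5)·0 = 4/5
P(medium | degree) = ((1/5)·1) / (4/5) = (1/5) / (4/5) = 1/4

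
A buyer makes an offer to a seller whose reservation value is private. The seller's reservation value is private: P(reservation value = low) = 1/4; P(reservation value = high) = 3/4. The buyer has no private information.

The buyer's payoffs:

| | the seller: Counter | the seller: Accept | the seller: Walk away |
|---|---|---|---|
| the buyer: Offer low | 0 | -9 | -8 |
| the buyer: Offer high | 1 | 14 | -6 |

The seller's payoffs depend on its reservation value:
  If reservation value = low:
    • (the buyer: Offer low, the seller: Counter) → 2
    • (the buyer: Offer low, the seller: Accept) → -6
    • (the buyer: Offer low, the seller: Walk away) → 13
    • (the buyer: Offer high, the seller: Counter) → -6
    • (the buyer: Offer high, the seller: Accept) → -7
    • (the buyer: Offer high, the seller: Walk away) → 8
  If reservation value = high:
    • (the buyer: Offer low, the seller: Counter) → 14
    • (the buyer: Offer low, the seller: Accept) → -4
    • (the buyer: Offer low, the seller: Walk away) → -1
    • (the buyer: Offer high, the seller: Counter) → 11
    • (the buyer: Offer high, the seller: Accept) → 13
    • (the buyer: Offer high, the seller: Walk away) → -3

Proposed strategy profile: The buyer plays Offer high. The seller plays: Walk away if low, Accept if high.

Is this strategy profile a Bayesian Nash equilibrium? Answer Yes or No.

The buyer plays Offer high: E[Offer high] = 1/4·(-6) + 3/4·(14) = 9; E[Offer low] = -35/4. Best-responding. ✓
The seller (reservation value low), facing Offer high: Counter gives -6, Accept gives -7, Walk away gives 8. Proposed Walk away is best. ✓
The seller (reservation value high), facing Offer high: Counter gives 11, Accept gives 13, Walk away gives -3. Proposed Accept is best. ✓

Yes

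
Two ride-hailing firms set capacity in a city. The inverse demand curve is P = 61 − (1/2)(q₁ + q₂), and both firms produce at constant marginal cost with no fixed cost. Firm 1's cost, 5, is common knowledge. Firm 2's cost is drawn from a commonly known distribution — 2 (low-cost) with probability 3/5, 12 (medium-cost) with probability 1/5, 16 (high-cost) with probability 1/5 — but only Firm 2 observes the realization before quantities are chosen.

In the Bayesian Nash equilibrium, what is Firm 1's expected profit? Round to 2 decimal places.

Firm 2 with cost c maximizes (61 − (1/2)(q₁+q₂) − c)·q₂, giving q₂(c) = (61 − c − (1/2)q₁).
E[c₂] = 3/5·2 + 1/5·12 + 1/5·16 = 6.8
Firm 1's FOC against E[q₂] yields q₁ = (61 − 2·5 + E[c₂])/(3/2) = (61 − 10 + 6.8)/(3/2) = 38.5333.
E[P] = 61 − (1/2)·(q₁ + E[q₂]) = 24.2667; Firm 1's expected profit = (E[P] − 5)·q₁ = (24.2667 − 5)·38.5333 = 742.409.

742.41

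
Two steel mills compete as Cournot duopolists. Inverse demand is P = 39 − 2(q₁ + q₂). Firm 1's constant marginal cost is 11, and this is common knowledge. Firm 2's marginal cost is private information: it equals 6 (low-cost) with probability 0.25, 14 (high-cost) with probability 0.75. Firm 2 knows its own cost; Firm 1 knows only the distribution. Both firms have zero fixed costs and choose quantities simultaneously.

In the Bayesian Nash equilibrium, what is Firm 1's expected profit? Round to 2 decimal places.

Firm 2 with cost c maximizes (39 − 2(q₁+q₂) − c)·q₂, giving q₂(c) = (39 − c − 2q₁)/4.
E[c₂] = 0.25·6 + 0.75·14 = 12
Firm 1's FOC against E[q₂] yields q₁ = (39 − 2·11 + E[c₂])/6 = (39 − 22 + 12)/6 = 4.83333.
E[P] = 39 − 2·(q₁ + E[q₂]) = 20.6667; Firm 1's expected profit = (E[P] − 11)·q₁ = (20.6667 − 11)·4.83333 = 46.7222.

46.72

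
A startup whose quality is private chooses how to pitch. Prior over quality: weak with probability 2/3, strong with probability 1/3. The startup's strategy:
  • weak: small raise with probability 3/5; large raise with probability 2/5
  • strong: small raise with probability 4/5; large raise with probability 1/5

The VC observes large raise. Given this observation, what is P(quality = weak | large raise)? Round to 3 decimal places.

0.800

P(large raise) = (2/3)·(2/5) + (1/3)·(1/5) = 1/3
P(weak | large raise) = ((2/3)·(2/5)) / (1/3) = (4/15) / (1/3) = 4/5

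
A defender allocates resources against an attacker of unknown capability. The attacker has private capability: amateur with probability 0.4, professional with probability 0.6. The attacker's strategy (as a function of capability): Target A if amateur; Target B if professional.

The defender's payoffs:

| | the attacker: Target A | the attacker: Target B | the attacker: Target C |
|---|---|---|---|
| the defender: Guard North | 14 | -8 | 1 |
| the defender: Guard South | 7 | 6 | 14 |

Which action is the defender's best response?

Guard South

E[Guard North] = 0.4·(14) + 0.6·(-8) = 0.8
E[Guard South] = 0.4·(7) + 0.6·(6) = 6.4
Best response: Guard South (6.4 is the largest).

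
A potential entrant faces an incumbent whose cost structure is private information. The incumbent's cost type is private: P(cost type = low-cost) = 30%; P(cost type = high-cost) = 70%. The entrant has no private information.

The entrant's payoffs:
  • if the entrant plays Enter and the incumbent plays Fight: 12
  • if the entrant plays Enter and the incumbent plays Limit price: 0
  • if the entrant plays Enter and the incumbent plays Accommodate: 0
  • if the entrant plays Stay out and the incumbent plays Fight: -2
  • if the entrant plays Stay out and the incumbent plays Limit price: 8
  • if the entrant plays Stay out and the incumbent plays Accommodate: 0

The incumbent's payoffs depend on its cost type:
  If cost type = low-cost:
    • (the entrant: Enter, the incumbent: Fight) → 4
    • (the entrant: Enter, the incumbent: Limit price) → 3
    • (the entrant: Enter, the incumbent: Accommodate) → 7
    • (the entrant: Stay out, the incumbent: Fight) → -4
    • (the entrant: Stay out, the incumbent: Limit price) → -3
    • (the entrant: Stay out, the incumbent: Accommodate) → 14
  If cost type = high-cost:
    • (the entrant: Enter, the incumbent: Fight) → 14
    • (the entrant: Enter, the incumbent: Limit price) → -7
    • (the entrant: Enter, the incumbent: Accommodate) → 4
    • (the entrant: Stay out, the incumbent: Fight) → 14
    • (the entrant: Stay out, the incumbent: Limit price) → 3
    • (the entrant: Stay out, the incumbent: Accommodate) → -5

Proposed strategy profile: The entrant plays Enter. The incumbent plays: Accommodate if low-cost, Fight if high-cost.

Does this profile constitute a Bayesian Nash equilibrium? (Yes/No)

A profile is a BNE iff every type of every player is best-responding given beliefs about the other side.
The entrant plays Enter: E[Enter] = 0.3·(0) + 0.7·(12) = 8.4; E[Stay out] = -1.4. Best-responding. ✓
The incumbent (cost type low-cost), facing Enter: Fight gives 4, Limit price gives 3, Accommodate gives 7. Proposed Accommodate is best. ✓
The incumbent (cost type high-cost), facing Enter: Fight gives 14, Limit price gives -7, Accommodate gives 4. Proposed Fight is best. ✓

Yes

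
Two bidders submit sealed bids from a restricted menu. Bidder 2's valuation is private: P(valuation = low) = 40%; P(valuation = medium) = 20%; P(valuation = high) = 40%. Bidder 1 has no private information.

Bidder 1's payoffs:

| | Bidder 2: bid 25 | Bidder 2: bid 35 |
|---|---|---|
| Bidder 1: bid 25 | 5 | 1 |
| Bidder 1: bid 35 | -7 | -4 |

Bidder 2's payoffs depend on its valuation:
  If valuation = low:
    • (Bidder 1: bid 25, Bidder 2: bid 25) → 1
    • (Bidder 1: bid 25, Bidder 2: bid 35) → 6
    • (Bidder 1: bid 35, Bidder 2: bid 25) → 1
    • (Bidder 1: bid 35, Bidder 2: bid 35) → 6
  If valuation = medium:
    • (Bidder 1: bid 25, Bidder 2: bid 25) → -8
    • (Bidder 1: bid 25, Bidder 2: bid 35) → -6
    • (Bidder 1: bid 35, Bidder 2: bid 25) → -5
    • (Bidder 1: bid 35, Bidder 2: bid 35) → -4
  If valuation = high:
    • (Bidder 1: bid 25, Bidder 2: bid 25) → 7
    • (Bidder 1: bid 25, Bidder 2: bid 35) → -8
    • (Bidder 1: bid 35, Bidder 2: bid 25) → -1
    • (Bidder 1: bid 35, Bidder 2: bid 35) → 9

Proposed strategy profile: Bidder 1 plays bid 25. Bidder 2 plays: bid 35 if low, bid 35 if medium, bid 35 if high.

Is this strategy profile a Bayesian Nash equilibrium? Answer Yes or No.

No

Bidder 1 plays bid 25: E[bid 25] = 0.4·(1) + 0.2·(1) + 0.4·(1) = 1; E[bid 35] = -4. Best-responding. ✓
Bidder 2 (valuation low), facing bid 25: bid 25 gives 1, bid 35 gives 6. Proposed bid 35 is best. ✓
Bidder 2 (valuation medium), facing bid 25: bid 25 gives -8, bid 35 gives -6. Proposed bid 35 is best. ✓
Bidder 2 (valuation high), facing bid 25: bid 25 gives 7, bid 35 gives -8. Proposed bid 35 is not best — profitable deviation exists. ✗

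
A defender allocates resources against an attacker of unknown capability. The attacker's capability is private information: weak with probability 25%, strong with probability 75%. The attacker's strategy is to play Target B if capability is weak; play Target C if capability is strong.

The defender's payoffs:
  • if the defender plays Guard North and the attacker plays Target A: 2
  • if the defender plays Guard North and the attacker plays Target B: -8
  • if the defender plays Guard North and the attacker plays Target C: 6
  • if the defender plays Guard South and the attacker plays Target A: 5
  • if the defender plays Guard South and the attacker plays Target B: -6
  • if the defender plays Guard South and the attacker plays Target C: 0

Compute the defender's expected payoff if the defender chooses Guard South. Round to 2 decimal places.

-1.50

E[Guard South] = 0.25·(-6) + 0.75·0 = (-1.5) + 0 = -1.5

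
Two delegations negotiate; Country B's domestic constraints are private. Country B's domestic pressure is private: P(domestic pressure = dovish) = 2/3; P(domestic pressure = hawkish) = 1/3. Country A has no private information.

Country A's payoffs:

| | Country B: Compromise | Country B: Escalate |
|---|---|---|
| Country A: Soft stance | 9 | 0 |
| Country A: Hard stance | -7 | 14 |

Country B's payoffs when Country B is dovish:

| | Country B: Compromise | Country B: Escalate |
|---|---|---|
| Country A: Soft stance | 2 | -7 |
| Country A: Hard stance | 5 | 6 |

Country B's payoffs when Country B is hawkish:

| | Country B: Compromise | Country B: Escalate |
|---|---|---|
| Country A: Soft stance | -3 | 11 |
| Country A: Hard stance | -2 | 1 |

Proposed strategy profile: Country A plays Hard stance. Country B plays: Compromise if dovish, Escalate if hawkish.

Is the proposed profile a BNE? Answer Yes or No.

A profile is a BNE iff every type of every player is best-responding given beliefs about the other side.
Country A plays Hard stance: E[Hard stance] = 2/3·(-7) + 1/3·(14) = 0; E[Soft stance] = 6. Not best-responding. ✗
Country B (domestic pressure dovish), facing Hard stance: Compromise gives 5, Escalate gives 6. Proposed Compromise is not best — profitable deviation exists. ✗
Country B (domestic pressure hawkish), facing Hard stance: Compromise gives -2, Escalate gives 1. Proposed Escalate is best. ✓

No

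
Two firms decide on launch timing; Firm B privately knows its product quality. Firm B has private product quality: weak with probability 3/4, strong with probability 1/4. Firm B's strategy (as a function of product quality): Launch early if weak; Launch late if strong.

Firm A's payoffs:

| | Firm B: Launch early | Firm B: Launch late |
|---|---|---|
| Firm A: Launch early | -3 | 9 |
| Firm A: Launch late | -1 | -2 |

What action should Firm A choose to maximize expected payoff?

E[Launch early] = 3/4·(-3) + 1/4·(9) = 0
E[Launch late] = 3/4·(-1) + 1/4·(-2) = -5/4
Best response: Launch early (0 is the largest).

Launch early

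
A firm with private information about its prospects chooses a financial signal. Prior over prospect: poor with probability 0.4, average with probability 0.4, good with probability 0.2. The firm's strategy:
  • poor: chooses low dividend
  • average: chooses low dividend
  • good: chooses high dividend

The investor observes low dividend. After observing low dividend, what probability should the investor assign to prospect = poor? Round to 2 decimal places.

Apply Bayes' rule using the sender's strategy as the likelihood.
P(low dividend) = 0.4·1 + 0.4·1 + 0.2·0 = 0.8
P(poor | low dividend) = (0.4·1) / 0.8 = 0.4 / 0.8 = 0.5

0.50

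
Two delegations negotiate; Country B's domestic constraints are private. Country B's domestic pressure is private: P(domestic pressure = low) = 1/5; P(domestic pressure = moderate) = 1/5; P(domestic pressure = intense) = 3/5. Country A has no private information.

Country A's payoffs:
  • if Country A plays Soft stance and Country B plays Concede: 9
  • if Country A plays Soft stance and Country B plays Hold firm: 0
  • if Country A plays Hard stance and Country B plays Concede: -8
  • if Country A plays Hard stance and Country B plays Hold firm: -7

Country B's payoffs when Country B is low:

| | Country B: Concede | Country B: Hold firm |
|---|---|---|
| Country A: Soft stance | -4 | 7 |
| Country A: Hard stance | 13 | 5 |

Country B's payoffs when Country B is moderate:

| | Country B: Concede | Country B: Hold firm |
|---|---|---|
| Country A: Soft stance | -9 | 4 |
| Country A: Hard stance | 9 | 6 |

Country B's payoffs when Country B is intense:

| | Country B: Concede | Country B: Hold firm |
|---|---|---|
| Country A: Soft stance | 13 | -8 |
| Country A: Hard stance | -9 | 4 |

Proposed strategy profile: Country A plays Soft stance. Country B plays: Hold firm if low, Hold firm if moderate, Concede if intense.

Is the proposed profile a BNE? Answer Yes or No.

A profile is a BNE iff every type of every player is best-responding given beliefs about the other side.
Country A plays Soft stance: E[Soft stance] = 1/5·(0) + 1/5·(0) + 3/5·(9) = 27/5; E[Hard stance] = -38/5. Best-responding. ✓
Country B (domestic pressure low), facing Soft stance: Concede gives -4, Hold firm gives 7. Proposed Hold firm is best. ✓
Country B (domestic pressure moderate), facing Soft stance: Concede gives -9, Hold firm gives 4. Proposed Hold firm is best. ✓
Country B (domestic pressure intense), facing Soft stance: Concede gives 13, Hold firm gives -8. Proposed Concede is best. ✓

Yes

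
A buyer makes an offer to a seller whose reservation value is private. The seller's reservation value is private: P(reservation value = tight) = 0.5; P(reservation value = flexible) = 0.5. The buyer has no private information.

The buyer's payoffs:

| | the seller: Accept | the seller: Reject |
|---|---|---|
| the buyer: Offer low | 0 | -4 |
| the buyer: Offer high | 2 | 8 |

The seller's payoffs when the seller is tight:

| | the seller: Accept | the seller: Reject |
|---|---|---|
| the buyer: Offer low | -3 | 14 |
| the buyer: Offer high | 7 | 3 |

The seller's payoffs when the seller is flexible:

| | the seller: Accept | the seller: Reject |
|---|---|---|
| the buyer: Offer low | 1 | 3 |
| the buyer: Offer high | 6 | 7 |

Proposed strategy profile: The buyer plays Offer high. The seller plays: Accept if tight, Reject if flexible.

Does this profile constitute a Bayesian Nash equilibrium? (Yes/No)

The buyer plays Offer high: E[Offer high] = 0.5·(2) + 0.5·(8) = 5; E[Offer low] = -2. Best-responding. ✓
The seller (reservation value tight), facing Offer high: Accept gives 7, Reject gives 3. Proposed Accept is best. ✓
The seller (reservation value flexible), facing Offer high: Accept gives 6, Reject gives 7. Proposed Reject is best. ✓

Yes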